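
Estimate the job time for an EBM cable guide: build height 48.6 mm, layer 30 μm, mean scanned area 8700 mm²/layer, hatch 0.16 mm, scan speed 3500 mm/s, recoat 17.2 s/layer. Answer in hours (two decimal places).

Layers = ⌈48.6/0.03⌉ = 1620.
Per-layer scan distance = 8700 / 0.16, so 54375 mm.
Per-layer scan time = 54375 / 3500, so 15.5357 s.
Layer cycle: 15.5357 + 17.2 → 32.7357 s.
1620 layers × 32.7357 s/layer = 53031.834 s, i.e. 14.73 hours.

14.73 hours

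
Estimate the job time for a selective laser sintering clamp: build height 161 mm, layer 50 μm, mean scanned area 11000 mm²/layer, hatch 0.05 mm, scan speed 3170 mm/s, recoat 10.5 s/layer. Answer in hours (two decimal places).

Layers = ⌈161/0.05⌉ = 3220.
Hatch length per layer: 11000 / 0.05 → 220000 mm.
Per-layer scan time = 220000 / 3170, so 69.4006 s.
Layer cycle: 69.4006 + 10.5 → 79.9006 s.
3220 layers × 79.9006 s/layer = 257279.932 s, i.e. 71.47 hours.

71.47 hours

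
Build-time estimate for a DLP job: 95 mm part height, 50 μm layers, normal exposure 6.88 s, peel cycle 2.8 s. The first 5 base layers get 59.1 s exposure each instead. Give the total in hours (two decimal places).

5.18 hours

Layers = ⌈95/0.05⌉ = 1900.
Bottom layers: 5 × (59.1 + 2.8) → 309.5 s.
Remaining layers: 1895 × (6.88 + 2.8) → 18343.6 s.
Total = 309.5 + 18343.6 = 18653.1 s = 5.18 hours.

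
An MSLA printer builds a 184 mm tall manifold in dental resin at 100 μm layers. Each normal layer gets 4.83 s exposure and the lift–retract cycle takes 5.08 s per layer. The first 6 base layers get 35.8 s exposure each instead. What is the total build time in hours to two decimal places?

Number of layers: 184 / 0.1 → 1840 (rounded up).
Burn-in layers = 6 × (35.8 + 5.08), so 245.28 s.
Normal layers: 1834 × (4.83 + 5.08) → 18174.94 s.
Total = 245.28 + 18174.94 = 18420.22 s = 5.12 hours.

5.12 hours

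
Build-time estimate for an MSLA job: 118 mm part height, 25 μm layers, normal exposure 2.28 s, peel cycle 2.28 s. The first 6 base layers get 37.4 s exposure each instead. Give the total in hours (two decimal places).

Layer count = ceil(118 / 0.025) = 4720.
Base layers = 6 × (37.4 + 2.28), so 238.08 s.
Remaining layers: 4714 × (2.28 + 2.28) → 21495.84 s.
Sum: 238.08 + 21495.84 = 21733.92 s → 6.04 hours.

6.04 hours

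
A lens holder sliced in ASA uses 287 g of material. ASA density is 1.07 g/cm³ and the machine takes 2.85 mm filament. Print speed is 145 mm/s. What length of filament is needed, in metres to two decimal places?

Extruded volume: 287/1.07 = 268.2243 cm³ (268224.3 mm³).
Filament cross-section = π × (2.85/2)² = 6.3794 mm².
Length = 268224.3 / 6.3794 = 42045.38 mm = 42.05 m.

42.05 m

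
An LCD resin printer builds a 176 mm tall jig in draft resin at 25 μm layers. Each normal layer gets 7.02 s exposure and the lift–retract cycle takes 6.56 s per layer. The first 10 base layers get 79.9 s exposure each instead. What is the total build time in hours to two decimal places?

26.76 hours

Layer count = ceil(176 / 0.025) = 7040.
Base layers = 10 × (79.9 + 6.56), so 864.6 s.
Normal layers = 7030 × (7.02 + 6.56), so 95467.4 s.
Sum: 864.6 + 95467.4 = 96332 s → 26.76 hours.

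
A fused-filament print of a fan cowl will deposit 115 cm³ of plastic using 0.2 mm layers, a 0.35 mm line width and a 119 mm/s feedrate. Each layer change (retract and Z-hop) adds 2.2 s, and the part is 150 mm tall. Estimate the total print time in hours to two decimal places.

4.29 hours

Extrusion cross-section = 0.2 × 0.35 = 0.07 mm².
Total extruded path = 115000/0.07 = 1642857.1 mm.
Print-move time: 1642857.1 / 119 → 13805.5 s.
Layer count = ceil(150 / 0.2) = 750.
Layer-change overhead = 750 × 2.2, so 1650 s.
Total = 13805.5 + 1650 = 15455.5 s = 4.29 hours.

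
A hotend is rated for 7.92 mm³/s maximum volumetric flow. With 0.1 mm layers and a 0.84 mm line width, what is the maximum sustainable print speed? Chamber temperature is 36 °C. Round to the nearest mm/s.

94 mm/s

Bead cross-section = 0.1 × 0.84 = 0.084 mm².
v_max = Q/A = 7.92/0.084 = 94.29 mm/s → 94 mm/s.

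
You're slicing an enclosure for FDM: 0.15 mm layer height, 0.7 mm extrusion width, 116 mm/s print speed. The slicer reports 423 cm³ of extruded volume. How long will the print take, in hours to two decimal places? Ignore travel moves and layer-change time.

9.65 hours

Extrusion cross-section = 0.15 × 0.7, so 0.105 mm².
Toolpath length = 423 cm³ / 0.105 mm² = 423000 / 0.105 = 4028571.4 mm.
Print-move time = 4028571.4 / 116 = 34729.1 s.
Converting: 34729.1 s = 9.65 hours.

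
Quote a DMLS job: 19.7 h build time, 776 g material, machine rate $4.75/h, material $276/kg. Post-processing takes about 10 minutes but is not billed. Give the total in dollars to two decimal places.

$307.75

Machine-time cost: 4.75 × 19.7 → $93.575.
Feedstock cost: 276 × 776/1000 → $214.176.
Total = 93.575 + 214.176 = 307.751 ≈ $307.75.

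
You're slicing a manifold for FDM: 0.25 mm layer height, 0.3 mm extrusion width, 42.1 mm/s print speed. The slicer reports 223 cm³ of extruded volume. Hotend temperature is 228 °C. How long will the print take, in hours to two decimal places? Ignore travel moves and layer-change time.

19.62 hours

Bead cross-section: 0.25 × 0.3 → 0.075 mm².
Total extruded path = 223000/0.075 = 2973333.3 mm.
Extrusion time = 2973333.3 / 42.1, so 70625.5 s.
That's 70625.5 s → 19.62 hours.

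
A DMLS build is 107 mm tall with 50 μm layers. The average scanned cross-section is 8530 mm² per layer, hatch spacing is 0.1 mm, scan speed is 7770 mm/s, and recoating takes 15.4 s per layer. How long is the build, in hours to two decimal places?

Layer count = ceil(107 / 0.05) = 2140.
Hatch length per layer = 8530 / 0.1, so 85300 mm.
Per-layer scan time = 85300 / 7770 = 10.9781 s.
Layer cycle = 10.9781 + 15.4, so 26.3781 s.
Build time = 2140 × 26.3781 = 56449.134 s = 15.68 hours.

15.68 hours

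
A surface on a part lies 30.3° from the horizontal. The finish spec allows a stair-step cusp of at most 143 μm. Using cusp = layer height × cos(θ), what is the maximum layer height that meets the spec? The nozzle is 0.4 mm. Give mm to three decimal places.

0.166 mm

t = h_c / cos θ = 0.143 / 0.8634 = 0.166 mm.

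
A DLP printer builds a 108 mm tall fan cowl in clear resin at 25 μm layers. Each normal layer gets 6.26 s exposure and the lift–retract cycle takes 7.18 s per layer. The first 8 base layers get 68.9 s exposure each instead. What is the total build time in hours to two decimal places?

16.27 hours

Layers = ⌈108/0.025⌉ = 4320.
Burn-in layers = 8 × (68.9 + 7.18), so 608.64 s.
Regular layers: 4312 × (6.26 + 7.18) → 57953.28 s.
Total = 608.64 + 57953.28 = 58561.92 s = 16.27 hours.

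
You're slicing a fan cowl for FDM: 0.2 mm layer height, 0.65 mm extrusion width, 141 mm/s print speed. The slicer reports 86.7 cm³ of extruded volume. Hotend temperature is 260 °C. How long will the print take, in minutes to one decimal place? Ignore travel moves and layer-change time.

78.8 minutes

Bead cross-section = 0.2 × 0.65, so 0.13 mm².
Path length: 86700 mm³ / 0.13 mm² → 666923.1 mm.
Print-move time = 666923.1 / 141 = 4730 s.
4730 s = 78.8 minutes.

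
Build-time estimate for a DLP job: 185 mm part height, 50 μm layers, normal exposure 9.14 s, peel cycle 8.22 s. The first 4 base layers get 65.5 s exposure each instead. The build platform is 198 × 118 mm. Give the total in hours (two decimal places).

Layer count = ceil(185 / 0.05) = 3700.
Bottom layers = 4 × (65.5 + 8.22) = 294.88 s.
Normal layers = 3696 × (9.14 + 8.22) = 64162.56 s.
Total = 294.88 + 64162.56 = 64457.44 s = 17.90 hours.

17.90 hours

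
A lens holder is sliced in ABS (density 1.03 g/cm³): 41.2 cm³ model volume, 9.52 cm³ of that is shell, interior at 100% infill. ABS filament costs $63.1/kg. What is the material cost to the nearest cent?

Interior volume = 41.2 − 9.52 = 31.68 cm³.
Deposited infill = 1.00 × 31.68, so 31.68 cm³.
Deposited volume: 9.52 + 31.68 → 41.2 cm³.
Mass = 41.2 × 1.03 = 42.436 g.
At $63.1/kg: 42.436/1000 × 63.1 = $2.68.

$2.68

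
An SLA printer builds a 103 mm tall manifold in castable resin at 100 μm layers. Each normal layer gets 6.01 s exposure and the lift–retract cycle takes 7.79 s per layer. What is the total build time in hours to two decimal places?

Number of layers: 103 / 0.1 → 1030 (rounded up).
Each layer takes = 6.01 + 7.79 = 13.8 s.
Build time: 1030 × 13.8 s = 14214 s, i.e. 3.95 hours.

3.95 hours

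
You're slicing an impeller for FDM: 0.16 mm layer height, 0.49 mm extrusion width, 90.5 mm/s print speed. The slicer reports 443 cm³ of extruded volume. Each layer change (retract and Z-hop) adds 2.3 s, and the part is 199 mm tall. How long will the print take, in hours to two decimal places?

Extrusion cross-section: 0.16 × 0.49 → 0.0784 mm².
Toolpath length = 443 cm³ / 0.0784 mm² = 443000 / 0.0784 = 5650510.2 mm.
Time extruding = 5650510.2 / 90.5, so 62436.6 s.
Layer count = ceil(199 / 0.16) = 1244.
Z-hop total = 1244 × 2.3 = 2861.2 s.
Total = 62436.6 + 2861.2 = 65297.8 s = 18.14 hours.

18.14 hours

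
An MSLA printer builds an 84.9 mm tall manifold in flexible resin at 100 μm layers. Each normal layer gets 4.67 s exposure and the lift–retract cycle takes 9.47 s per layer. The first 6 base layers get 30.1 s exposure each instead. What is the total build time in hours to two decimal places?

3.38 hours

Layers = ⌈84.9/0.1⌉ = 849.
Burn-in layers = 6 × (30.1 + 9.47) = 237.42 s.
Normal layers: 843 × (4.67 + 9.47) → 11920.02 s.
Sum: 237.42 + 11920.02 = 12157.44 s → 3.38 hours.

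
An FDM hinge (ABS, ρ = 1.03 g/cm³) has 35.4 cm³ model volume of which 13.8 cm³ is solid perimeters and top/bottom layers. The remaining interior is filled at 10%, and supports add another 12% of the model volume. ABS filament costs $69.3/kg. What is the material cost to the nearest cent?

Volume inside the shell = 35.4 − 13.8, so 21.6 cm³.
Infill deposited = 0.10 × 21.6 = 2.16 cm³.
Support: 0.12 × 35.4 → 4.248 cm³.
Total printed volume = 13.8 + 2.16 + 4.248 = 20.208 cm³.
Mass: 20.208 × 1.03 → 20.81424 g.
Cost = 20.81424 g / 1000 × $69.3/kg = $1.44.

$1.44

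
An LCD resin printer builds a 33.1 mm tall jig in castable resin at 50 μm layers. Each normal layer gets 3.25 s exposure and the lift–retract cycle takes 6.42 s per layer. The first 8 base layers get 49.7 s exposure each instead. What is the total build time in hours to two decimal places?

Layers = ⌈33.1/0.05⌉ = 662.
Bottom layers = 8 × (49.7 + 6.42), so 448.96 s.
Remaining layers: 654 × (3.25 + 6.42) → 6324.18 s.
Total = 448.96 + 6324.18 = 6773.14 s = 1.88 hours.

1.88 hours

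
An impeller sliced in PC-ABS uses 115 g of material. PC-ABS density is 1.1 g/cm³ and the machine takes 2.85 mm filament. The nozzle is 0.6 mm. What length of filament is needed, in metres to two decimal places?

Volume = 115 g / 1.1 g·cm⁻³ = 104.5455 cm³ = 104545.5 mm³.
Filament cross-section = π × (2.85/2)² = 6.3794 mm².
L = V/A = 104545.5/6.3794 = 16387.98 mm → 16.39 m.

16.39 m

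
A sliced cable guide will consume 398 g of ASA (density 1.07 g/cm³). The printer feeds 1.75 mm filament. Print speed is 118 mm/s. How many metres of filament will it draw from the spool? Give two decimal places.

Volume = 398 g / 1.07 g·cm⁻³ = 371.9626 cm³ = 371962.6 mm³.
A = π r² = π × 0.875² = 2.4053 mm².
L = V/A = 371962.6/2.4053 = 154642.91 mm → 154.64 m.

154.64 m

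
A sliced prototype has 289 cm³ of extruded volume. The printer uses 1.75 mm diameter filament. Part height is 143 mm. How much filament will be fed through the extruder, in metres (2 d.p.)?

120.15 m

A = π r² = π × 0.875² = 2.4053 mm².
Length = 289 cm³ / 2.4053 mm² = 289000 / 2.4053 = 120151.33 mm = 120.15 m.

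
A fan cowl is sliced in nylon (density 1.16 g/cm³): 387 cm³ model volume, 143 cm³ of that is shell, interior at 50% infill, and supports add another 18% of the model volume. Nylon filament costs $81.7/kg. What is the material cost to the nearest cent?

Interior volume: 387 − 143 → 244 cm³.
Infill volume = 0.50 × 244 = 122 cm³.
Support: 0.18 × 387 → 69.66 cm³.
Total extruded = 143 + 122 + 69.66 = 334.66 cm³.
Mass = 334.66 × 1.16 = 388.2056 g.
Cost = 388.2056 g / 1000 × $81.7/kg = $31.72.

$31.72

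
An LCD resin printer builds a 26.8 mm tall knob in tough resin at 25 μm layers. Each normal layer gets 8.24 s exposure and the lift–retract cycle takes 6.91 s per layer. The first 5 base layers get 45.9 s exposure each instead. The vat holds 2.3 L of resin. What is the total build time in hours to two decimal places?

4.56 hours

Number of layers: 26.8 / 0.025 → 1072 (rounded up).
Bottom layers: 5 × (45.9 + 6.91) → 264.05 s.
Remaining layers = 1067 × (8.24 + 6.91), so 16165.05 s.
Sum: 264.05 + 16165.05 = 16429.1 s → 4.56 hours.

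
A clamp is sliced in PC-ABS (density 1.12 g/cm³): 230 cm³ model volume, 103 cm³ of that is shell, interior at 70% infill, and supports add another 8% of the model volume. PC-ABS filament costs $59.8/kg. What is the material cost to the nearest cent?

$14.09

Interior volume = 230 − 103, so 127 cm³.
Infill deposited: 0.70 × 127 → 88.9 cm³.
Support: 0.08 × 230 → 18.4 cm³.
Total extruded = 103 + 88.9 + 18.4, so 210.3 cm³.
Mass = 210.3 × 1.12 = 235.536 g.
At $59.8/kg: 235.536/1000 × 59.8 = $14.09.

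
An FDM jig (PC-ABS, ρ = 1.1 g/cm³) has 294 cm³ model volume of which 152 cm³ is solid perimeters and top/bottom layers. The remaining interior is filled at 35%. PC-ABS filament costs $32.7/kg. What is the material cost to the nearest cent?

$7.26

Infill region: 294 − 152 → 142 cm³.
Infill volume = 0.35 × 142, so 49.7 cm³.
Deposited volume = 152 + 49.7, so 201.7 cm³.
Mass = 201.7 × 1.1 = 221.87 g.
Cost = 221.87 g / 1000 × $32.7/kg = $7.26.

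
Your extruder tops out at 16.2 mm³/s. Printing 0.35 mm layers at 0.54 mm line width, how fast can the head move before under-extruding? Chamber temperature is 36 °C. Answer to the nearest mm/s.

A = 0.35 × 0.54 = 0.189 mm².
v_max = Q/A = 16.2/0.189 = 85.71 mm/s → 86 mm/s.

86 mm/s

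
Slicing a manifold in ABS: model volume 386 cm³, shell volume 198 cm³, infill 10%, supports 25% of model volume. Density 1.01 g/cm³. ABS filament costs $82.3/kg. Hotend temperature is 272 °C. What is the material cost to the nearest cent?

Infill region = 386 − 198 = 188 cm³.
Infill volume = 0.10 × 188 = 18.8 cm³.
Support: 0.25 × 386 → 96.5 cm³.
Total printed volume: 198 + 18.8 + 96.5 → 313.3 cm³.
Mass: 313.3 × 1.01 → 316.433 g.
At $82.3/kg: 316.433/1000 × 82.3 = $26.04.

$26.04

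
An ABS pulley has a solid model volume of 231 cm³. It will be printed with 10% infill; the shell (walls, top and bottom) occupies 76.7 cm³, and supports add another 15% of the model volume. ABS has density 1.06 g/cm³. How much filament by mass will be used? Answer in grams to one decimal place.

134.4 g

Interior volume = 231 − 76.7, so 154.3 cm³.
Deposited infill = 0.10 × 154.3 = 15.43 cm³.
Support = 0.15 × 231 = 34.65 cm³.
Total printed volume = 76.7 + 15.43 + 34.65, so 126.78 cm³.
Mass: 126.78 × 1.06 → 134.3868 g.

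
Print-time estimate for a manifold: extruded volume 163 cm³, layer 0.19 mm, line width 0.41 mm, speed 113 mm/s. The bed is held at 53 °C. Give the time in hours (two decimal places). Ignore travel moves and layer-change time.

Bead cross-section: 0.19 × 0.41 → 0.0779 mm².
Path length: 163000 mm³ / 0.0779 mm² → 2092426.2 mm.
Print-move time: 2092426.2 / 113 → 18517 s.
18517 s = 5.14 hours.

5.14 hours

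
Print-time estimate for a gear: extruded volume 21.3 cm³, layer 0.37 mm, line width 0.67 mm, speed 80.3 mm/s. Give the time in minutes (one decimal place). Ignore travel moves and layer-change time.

Bead cross-section: 0.37 × 0.67 → 0.2479 mm².
Total extruded path = 21300/0.2479 = 85921.7 mm.
Print-move time = 85921.7 / 80.3 = 1070 s.
That's 1070 s → 17.8 minutes.

17.8 minutes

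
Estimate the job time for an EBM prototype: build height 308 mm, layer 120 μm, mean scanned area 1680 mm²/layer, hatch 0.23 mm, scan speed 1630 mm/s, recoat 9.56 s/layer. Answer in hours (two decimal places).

10.01 hours

Layers = ⌈308/0.12⌉ = 2567.
Hatch length per layer = 1680 / 0.23, so 7304.3 mm.
Beam time per layer = 7304.3 / 1630, so 4.4812 s.
Time per layer: 4.4812 + 9.56 → 14.0412 s.
Total: 2567 × 14.0412 s = 36043.7604 s → 10.01 hours.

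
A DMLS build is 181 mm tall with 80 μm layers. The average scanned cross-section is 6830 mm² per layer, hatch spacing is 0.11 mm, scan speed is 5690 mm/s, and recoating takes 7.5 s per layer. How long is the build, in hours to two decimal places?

Layers = ⌈181/0.08⌉ = 2263.
Scan path per layer = 6830 / 0.11 = 62090.9 mm.
Per-layer scan time = 62090.9 / 5690 = 10.9123 s.
Layer cycle = 10.9123 + 7.5, so 18.4123 s.
Build time = 2263 × 18.4123 = 41667.0349 s = 11.57 hours.

11.57 hours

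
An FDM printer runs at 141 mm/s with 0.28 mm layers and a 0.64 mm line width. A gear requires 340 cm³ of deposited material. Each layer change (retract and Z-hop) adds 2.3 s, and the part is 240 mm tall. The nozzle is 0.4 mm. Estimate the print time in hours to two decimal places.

Line area = 0.28 × 0.64, so 0.1792 mm².
Path length: 340000 mm³ / 0.1792 mm² → 1897321.4 mm.
Print-move time: 1897321.4 / 141 → 13456.2 s.
Number of layers: 240 / 0.28 → 858 (rounded up).
Layer-change overhead = 858 × 2.3 = 1973.4 s.
Altogether 13456.2 + 1973.4 = 15429.6 s, i.e. 4.29 hours.

4.29 hours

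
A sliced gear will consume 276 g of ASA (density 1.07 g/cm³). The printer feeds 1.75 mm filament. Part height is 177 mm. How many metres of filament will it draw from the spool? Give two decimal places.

Extruded volume: 276/1.07 = 257.9439 cm³ (257943.9 mm³).
Cross-section of 1.75 mm filament: π·(1.75/2)² = 2.4053 mm².
Length = 257943.9 / 2.4053 = 107239.8 mm = 107.24 m.

107.24 m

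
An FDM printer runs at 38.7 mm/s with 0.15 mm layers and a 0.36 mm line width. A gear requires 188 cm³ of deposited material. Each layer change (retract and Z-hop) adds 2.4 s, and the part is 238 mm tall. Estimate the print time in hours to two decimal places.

26.05 hours

Extrusion cross-section = 0.15 × 0.36, so 0.054 mm².
Toolpath length = 188 cm³ / 0.054 mm² = 188000 / 0.054 = 3481481.5 mm.
Time extruding = 3481481.5 / 38.7, so 89960.8 s.
Layers = ⌈238/0.15⌉ = 1587.
Layer-change overhead = 1587 × 2.4, so 3808.8 s.
Altogether 89960.8 + 3808.8 = 93769.6 s, i.e. 26.05 hours.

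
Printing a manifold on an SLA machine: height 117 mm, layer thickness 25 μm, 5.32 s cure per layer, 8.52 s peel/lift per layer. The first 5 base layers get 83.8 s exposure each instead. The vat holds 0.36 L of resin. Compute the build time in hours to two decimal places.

Layers = ⌈117/0.025⌉ = 4680.
Bottom layers = 5 × (83.8 + 8.52) = 461.6 s.
Normal layers: 4675 × (5.32 + 8.52) → 64702 s.
Sum: 461.6 + 64702 = 65163.6 s → 18.10 hours.

18.10 hours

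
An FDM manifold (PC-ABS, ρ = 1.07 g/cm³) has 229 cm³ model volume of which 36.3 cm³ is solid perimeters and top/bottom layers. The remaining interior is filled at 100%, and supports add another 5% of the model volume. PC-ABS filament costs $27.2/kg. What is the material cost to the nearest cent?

$7.00

Volume inside the shell = 229 − 36.3 = 192.7 cm³.
Deposited infill = 1.00 × 192.7 = 192.7 cm³.
Support = 0.05 × 229 = 11.45 cm³.
Total extruded = 36.3 + 192.7 + 11.45 = 240.45 cm³.
Mass = 240.45 × 1.07 = 257.2815 g.
Cost = 257.2815 g / 1000 × $27.2/kg = $7.00.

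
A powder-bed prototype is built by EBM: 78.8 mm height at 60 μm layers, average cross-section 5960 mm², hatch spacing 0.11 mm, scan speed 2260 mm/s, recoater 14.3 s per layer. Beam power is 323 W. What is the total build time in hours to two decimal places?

Layer count = ceil(78.8 / 0.06) = 1314.
Per-layer scan distance = 5960 / 0.11 = 54181.8 mm.
Per-layer scan time = 54181.8 / 2260 = 23.9742 s.
Per-layer time = 23.9742 + 14.3, so 38.2742 s.
1314 layers × 38.2742 s/layer = 50292.2988 s, i.e. 13.97 hours.

13.97 hours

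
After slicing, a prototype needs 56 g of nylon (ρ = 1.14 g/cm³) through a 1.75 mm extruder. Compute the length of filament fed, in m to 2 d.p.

Extruded volume: 56/1.14 = 49.1228 cm³ (49122.8 mm³).
A = π r² = π × 0.875² = 2.4053 mm².
L = V/A = 49122.8/2.4053 = 20422.73 mm → 20.42 m.

20.42 m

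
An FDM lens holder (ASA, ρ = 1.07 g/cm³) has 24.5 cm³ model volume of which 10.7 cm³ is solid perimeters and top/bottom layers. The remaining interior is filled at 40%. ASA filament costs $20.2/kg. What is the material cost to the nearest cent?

Infill region = 24.5 − 10.7 = 13.8 cm³.
Infill volume = 0.40 × 13.8 = 5.52 cm³.
Total extruded = 10.7 + 5.52, so 16.22 cm³.
Mass = 16.22 × 1.07 = 17.3554 g.
At $20.2/kg: 17.3554/1000 × 20.2 = $0.35.

$0.35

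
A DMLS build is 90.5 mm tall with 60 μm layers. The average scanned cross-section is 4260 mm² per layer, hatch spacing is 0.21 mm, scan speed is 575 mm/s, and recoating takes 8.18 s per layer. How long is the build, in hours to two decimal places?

18.22 hours

Layers = ⌈90.5/0.06⌉ = 1509.
Per-layer scan distance = 4260 / 0.21 = 20285.7 mm.
Laser time per layer: 20285.7 / 575 → 35.2795 s.
Per-layer time: 35.2795 + 8.18 → 43.4595 s.
1509 layers × 43.4595 s/layer = 65580.3855 s, i.e. 18.22 hours.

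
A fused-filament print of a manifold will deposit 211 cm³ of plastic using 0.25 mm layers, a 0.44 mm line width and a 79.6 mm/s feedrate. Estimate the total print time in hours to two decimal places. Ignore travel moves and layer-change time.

6.69 hours

Line area: 0.25 × 0.44 → 0.11 mm².
Toolpath length = 211 cm³ / 0.11 mm² = 211000 / 0.11 = 1918181.8 mm.
Print-move time = 1918181.8 / 79.6, so 24097.8 s.
Converting: 24097.8 s = 6.69 hours.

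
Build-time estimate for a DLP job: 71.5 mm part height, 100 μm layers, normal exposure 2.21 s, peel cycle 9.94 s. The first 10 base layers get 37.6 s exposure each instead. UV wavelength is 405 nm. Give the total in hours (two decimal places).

2.51 hours

Layers = ⌈71.5/0.1⌉ = 715.
Bottom layers: 10 × (37.6 + 9.94) → 475.4 s.
Remaining layers: 705 × (2.21 + 9.94) → 8565.75 s.
Sum: 475.4 + 8565.75 = 9041.15 s → 2.51 hours.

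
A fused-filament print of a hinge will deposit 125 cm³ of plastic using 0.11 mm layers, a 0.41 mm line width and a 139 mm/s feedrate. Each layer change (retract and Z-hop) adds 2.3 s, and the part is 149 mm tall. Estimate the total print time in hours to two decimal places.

6.40 hours

Bead cross-section = 0.11 × 0.41, so 0.0451 mm².
Toolpath length = 125 cm³ / 0.0451 mm² = 125000 / 0.0451 = 2771618.6 mm.
Time extruding = 2771618.6 / 139, so 19939.7 s.
Layers = ⌈149/0.11⌉ = 1355.
Non-print overhead: 1355 × 2.3 → 3116.5 s.
Total = 19939.7 + 3116.5 = 23056.2 s = 6.40 hours.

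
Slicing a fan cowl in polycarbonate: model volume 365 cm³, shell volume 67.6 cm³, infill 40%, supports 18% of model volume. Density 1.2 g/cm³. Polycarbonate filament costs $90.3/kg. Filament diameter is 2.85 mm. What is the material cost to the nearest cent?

Volume inside the shell = 365 − 67.6, so 297.4 cm³.
Deposited infill = 0.40 × 297.4, so 118.96 cm³.
Support: 0.18 × 365 → 65.7 cm³.
Deposited volume = 67.6 + 118.96 + 65.7, so 252.26 cm³.
Mass = 252.26 × 1.2 = 302.712 g.
At $90.3/kg: 302.712/1000 × 90.3 = $27.33.

$27.33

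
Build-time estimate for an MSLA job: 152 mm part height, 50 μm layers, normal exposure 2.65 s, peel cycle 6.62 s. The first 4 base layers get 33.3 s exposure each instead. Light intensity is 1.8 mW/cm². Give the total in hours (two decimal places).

Layer count = ceil(152 / 0.05) = 3040.
Base layers = 4 × (33.3 + 6.62), so 159.68 s.
Remaining layers = 3036 × (2.65 + 6.62) = 28143.72 s.
Total = 159.68 + 28143.72 = 28303.4 s = 7.86 hours.

7.86 hours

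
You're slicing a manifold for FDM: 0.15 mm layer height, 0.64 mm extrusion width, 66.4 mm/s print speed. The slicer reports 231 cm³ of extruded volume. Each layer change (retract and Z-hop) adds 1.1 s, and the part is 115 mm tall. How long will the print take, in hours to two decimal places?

10.30 hours

Bead cross-section = 0.15 × 0.64 = 0.096 mm².
Path length: 231000 mm³ / 0.096 mm² → 2406250 mm.
Time extruding: 2406250 / 66.4 → 36238.7 s.
Layers = ⌈115/0.15⌉ = 767.
Non-print overhead: 767 × 1.1 → 843.7 s.
Altogether 36238.7 + 843.7 = 37082.4 s, i.e. 10.30 hours.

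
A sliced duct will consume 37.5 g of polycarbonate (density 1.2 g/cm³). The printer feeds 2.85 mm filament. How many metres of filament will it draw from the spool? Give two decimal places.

4.90 m

Volume = 37.5 g / 1.2 g·cm⁻³ = 31.25 cm³ = 31250 mm³.
Filament cross-section = π × (2.85/2)² = 6.3794 mm².
L = V/A = 31250/6.3794 = 4898.58 mm → 4.90 m.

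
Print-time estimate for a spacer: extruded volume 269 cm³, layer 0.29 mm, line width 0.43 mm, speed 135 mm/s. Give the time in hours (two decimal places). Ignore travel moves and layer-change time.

4.44 hours

Extrusion cross-section = 0.29 × 0.43, so 0.1247 mm².
Toolpath length = 269 cm³ / 0.1247 mm² = 269000 / 0.1247 = 2157177.2 mm.
Print-move time: 2157177.2 / 135 → 15979.1 s.
In the requested units: 15979.1 s = 4.44 hours.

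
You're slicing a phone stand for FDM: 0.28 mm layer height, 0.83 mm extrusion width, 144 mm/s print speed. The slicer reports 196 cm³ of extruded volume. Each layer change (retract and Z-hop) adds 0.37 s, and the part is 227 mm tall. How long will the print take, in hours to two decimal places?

Bead cross-section = 0.28 × 0.83 = 0.2324 mm².
Total extruded path = 196000/0.2324 = 843373.5 mm.
Extrusion time = 843373.5 / 144 = 5856.8 s.
Layer count = ceil(227 / 0.28) = 811.
Z-hop total: 811 × 0.37 → 300.07 s.
Total = 5856.8 + 300.07 = 6156.87 s = 1.71 hours.

1.71 hours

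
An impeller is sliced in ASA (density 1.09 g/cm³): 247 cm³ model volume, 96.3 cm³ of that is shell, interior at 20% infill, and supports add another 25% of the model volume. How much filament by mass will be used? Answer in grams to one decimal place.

205.1 g

Interior volume = 247 − 96.3 = 150.7 cm³.
Infill deposited = 0.20 × 150.7, so 30.14 cm³.
Support: 0.25 × 247 → 61.75 cm³.
Total printed volume = 96.3 + 30.14 + 61.75, so 188.19 cm³.
Mass: 188.19 × 1.09 → 205.1271 g.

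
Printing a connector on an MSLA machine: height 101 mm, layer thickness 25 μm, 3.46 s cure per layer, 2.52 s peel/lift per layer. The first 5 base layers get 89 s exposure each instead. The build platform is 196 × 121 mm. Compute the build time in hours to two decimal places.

6.83 hours

Layers = ⌈101/0.025⌉ = 4040.
Burn-in layers = 5 × (89 + 2.52), so 457.6 s.
Normal layers = 4035 × (3.46 + 2.52), so 24129.3 s.
Total = 457.6 + 24129.3 = 24586.9 s = 6.83 hours.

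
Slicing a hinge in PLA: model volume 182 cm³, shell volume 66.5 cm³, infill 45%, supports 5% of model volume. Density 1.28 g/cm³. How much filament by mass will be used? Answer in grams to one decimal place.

Infill region = 182 − 66.5, so 115.5 cm³.
Deposited infill: 0.45 × 115.5 → 51.975 cm³.
Support: 0.05 × 182 → 9.1 cm³.
Deposited volume = 66.5 + 51.975 + 9.1 = 127.575 cm³.
Mass = 127.575 × 1.28, so 163.296 g.

163.3 g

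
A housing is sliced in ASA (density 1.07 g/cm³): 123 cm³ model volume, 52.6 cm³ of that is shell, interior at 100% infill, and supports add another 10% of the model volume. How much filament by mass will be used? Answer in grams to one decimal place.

Volume inside the shell = 123 − 52.6 = 70.4 cm³.
Infill volume: 1.00 × 70.4 → 70.4 cm³.
Support: 0.10 × 123 → 12.3 cm³.
Total extruded: 52.6 + 70.4 + 12.3 → 135.3 cm³.
Mass: 135.3 × 1.07 → 144.771 g.

144.8 g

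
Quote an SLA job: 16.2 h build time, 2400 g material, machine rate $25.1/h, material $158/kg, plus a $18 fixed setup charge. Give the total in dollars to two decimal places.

Machine cost = 25.1 × 16.2, so $406.62.
Feedstock cost = 158 × 2400/1000 = $379.20.
Total = 406.62 + 379.20 + 18 = $803.82.

$803.82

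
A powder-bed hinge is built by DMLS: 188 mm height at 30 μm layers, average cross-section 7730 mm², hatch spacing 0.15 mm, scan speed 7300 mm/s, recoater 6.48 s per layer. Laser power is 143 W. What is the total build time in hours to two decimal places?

23.57 hours

Layers = ⌈188/0.03⌉ = 6267.
Scan path per layer = 7730 / 0.15, so 51533.3 mm.
Per-layer scan time = 51533.3 / 7300 = 7.0594 s.
Layer cycle: 7.0594 + 6.48 → 13.5394 s.
Build time = 6267 × 13.5394 = 84851.4198 s = 23.57 hours.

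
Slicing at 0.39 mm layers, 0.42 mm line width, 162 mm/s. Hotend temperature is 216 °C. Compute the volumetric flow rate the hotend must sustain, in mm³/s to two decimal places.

Bead cross-section = 0.39 × 0.42 = 0.1638 mm².
Q = v·A = 162 × 0.1638 = 26.54 mm³/s.

26.54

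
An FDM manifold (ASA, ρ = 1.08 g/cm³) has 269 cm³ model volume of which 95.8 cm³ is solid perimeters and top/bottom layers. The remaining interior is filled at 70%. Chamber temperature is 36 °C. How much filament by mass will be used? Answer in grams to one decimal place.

Interior volume = 269 − 95.8 = 173.2 cm³.
Infill volume = 0.70 × 173.2, so 121.24 cm³.
Deposited volume = 95.8 + 121.24 = 217.04 cm³.
Mass = 217.04 × 1.08, so 234.4032 g.

234.4 g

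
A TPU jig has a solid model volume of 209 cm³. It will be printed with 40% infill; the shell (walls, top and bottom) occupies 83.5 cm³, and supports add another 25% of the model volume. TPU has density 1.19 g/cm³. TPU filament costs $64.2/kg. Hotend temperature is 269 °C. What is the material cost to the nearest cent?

Interior volume: 209 − 83.5 → 125.5 cm³.
Infill deposited = 0.40 × 125.5 = 50.2 cm³.
Support: 0.25 × 209 → 52.25 cm³.
Deposited volume = 83.5 + 50.2 + 52.25 = 185.95 cm³.
Mass = 185.95 × 1.19 = 221.2805 g.
At $64.2/kg: 221.2805/1000 × 64.2 = $14.21.

$14.21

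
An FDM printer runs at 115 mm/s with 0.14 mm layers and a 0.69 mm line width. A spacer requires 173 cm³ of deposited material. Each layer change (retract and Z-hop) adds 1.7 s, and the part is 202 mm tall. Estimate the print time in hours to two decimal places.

5.01 hours

Bead cross-section = 0.14 × 0.69, so 0.0966 mm².
Total extruded path = 173000/0.0966 = 1790890.3 mm.
Print-move time: 1790890.3 / 115 → 15573 s.
Layer count = ceil(202 / 0.14) = 1443.
Z-hop total: 1443 × 1.7 → 2453.1 s.
Altogether 15573 + 2453.1 = 18026.1 s, i.e. 5.01 hours.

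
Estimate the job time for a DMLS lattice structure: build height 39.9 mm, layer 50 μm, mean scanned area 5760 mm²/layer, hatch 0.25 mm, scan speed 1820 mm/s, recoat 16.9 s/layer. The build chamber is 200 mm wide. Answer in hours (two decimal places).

Layers = ⌈39.9/0.05⌉ = 798.
Per-layer scan distance = 5760 / 0.25, so 23040 mm.
Scan time per layer = 23040 / 1820 = 12.6593 s.
Per-layer time = 12.6593 + 16.9, so 29.5593 s.
798 layers × 29.5593 s/layer = 23588.3214 s, i.e. 6.55 hours.

6.55 hours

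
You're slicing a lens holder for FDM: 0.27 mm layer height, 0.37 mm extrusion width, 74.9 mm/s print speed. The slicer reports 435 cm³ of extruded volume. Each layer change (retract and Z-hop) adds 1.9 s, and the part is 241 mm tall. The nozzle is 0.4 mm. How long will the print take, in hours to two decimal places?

Line area = 0.27 × 0.37 = 0.0999 mm².
Toolpath length = 435 cm³ / 0.0999 mm² = 435000 / 0.0999 = 4354354.4 mm.
Extrusion time: 4354354.4 / 74.9 → 58135.6 s.
Number of layers: 241 / 0.27 → 893 (rounded up).
Non-print overhead: 893 × 1.9 → 1696.7 s.
Total = 58135.6 + 1696.7 = 59832.3 s = 16.62 hours.

16.62 hours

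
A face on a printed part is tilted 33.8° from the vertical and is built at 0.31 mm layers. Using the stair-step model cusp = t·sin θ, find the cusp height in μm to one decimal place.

h_c = t·sin θ = 0.31 × 0.5563 = 0.172453 mm (172.5 μm).

172.5 μm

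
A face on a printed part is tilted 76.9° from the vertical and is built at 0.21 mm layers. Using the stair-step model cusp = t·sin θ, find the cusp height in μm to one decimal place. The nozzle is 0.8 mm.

204.5 μm

Cusp = layer height × sin(76.9°) = 0.21 × 0.9740 = 0.20454 mm = 204.5 μm.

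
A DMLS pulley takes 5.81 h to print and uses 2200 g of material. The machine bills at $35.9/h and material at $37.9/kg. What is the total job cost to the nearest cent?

Time charge = 35.9 × 5.81 = $208.579.
Feedstock cost = 37.9 × 2200/1000, so $83.38.
Job cost: 208.579 + 83.38 = 291.959 ≈ $291.96.

$291.96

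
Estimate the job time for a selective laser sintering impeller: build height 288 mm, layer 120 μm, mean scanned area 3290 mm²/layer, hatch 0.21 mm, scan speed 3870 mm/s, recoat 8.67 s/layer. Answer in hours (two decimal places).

Layer count = ceil(288 / 0.12) = 2400.
Hatch length per layer = 3290 / 0.21, so 15666.7 mm.
Scan time per layer: 15666.7 / 3870 → 4.0482 s.
Time per layer: 4.0482 + 8.67 → 12.7182 s.
Total: 2400 × 12.7182 s = 30523.68 s → 8.48 hours.

8.48 hours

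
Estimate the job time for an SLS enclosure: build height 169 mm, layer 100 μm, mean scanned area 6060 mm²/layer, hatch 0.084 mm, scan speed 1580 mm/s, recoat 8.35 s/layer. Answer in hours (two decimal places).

25.35 hours

Layer count = ceil(169 / 0.1) = 1690.
Hatch length per layer: 6060 / 0.084 → 72142.9 mm.
Scan time per layer = 72142.9 / 1580 = 45.6601 s.
Per-layer time = 45.6601 + 8.35 = 54.0101 s.
Build time = 1690 × 54.0101 = 91277.069 s = 25.35 hours.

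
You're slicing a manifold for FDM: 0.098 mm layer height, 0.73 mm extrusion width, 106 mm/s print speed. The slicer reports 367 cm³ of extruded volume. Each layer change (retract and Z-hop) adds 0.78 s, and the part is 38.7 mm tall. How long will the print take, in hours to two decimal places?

Extrusion cross-section: 0.098 × 0.73 → 0.07154 mm².
Path length: 367000 mm³ / 0.07154 mm² → 5129997.2 mm.
Time extruding = 5129997.2 / 106 = 48396.2 s.
Layer count = ceil(38.7 / 0.098) = 395.
Layer-change overhead = 395 × 0.78 = 308.1 s.
Total = 48396.2 + 308.1 = 48704.3 s = 13.53 hours.

13.53 hours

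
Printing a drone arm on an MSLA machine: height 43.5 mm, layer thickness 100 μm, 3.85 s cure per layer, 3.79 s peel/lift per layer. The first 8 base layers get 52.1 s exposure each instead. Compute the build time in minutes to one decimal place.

61.8 minutes

Layers = ⌈43.5/0.1⌉ = 435.
Bottom layers = 8 × (52.1 + 3.79) = 447.12 s.
Regular layers: 427 × (3.85 + 3.79) → 3262.28 s.
Total = 447.12 + 3262.28 = 3709.4 s = 61.8 minutes.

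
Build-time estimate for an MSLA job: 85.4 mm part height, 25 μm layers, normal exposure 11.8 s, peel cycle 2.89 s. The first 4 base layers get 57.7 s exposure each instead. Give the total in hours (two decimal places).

Layers = ⌈85.4/0.025⌉ = 3416.
Bottom layers = 4 × (57.7 + 2.89) = 242.36 s.
Remaining layers = 3412 × (11.8 + 2.89), so 50122.28 s.
Sum: 242.36 + 50122.28 = 50364.64 s → 13.99 hours.

13.99 hours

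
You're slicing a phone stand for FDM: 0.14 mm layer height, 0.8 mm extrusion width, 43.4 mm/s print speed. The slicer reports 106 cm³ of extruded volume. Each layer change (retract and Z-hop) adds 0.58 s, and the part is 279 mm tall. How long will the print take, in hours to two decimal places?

Line area = 0.14 × 0.8, so 0.112 mm².
Path length: 106000 mm³ / 0.112 mm² → 946428.6 mm.
Print-move time: 946428.6 / 43.4 → 21807.1 s.
Layers = ⌈279/0.14⌉ = 1993.
Non-print overhead: 1993 × 0.58 → 1155.94 s.
Altogether 21807.1 + 1155.94 = 22963.04 s, i.e. 6.38 hours.

6.38 hours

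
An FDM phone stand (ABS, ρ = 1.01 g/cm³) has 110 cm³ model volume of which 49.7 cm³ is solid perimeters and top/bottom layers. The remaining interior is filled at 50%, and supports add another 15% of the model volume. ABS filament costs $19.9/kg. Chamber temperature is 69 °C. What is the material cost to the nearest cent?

Infill region: 110 − 49.7 → 60.3 cm³.
Deposited infill = 0.50 × 60.3, so 30.15 cm³.
Support = 0.15 × 110 = 16.5 cm³.
Deposited volume = 49.7 + 30.15 + 16.5 = 96.35 cm³.
Mass = 96.35 × 1.01, so 97.3135 g.
At $19.9/kg: 97.3135/1000 × 19.9 = $1.94.

$1.94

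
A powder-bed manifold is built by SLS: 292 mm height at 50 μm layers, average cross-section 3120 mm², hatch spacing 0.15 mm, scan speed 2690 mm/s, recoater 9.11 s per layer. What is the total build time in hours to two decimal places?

27.32 hours

Layers = ⌈292/0.05⌉ = 5840.
Scan path per layer = 3120 / 0.15 = 20800 mm.
Scan time per layer = 20800 / 2690 = 7.7323 s.
Per-layer time: 7.7323 + 9.11 → 16.8423 s.
5840 layers × 16.8423 s/layer = 98359.032 s, i.e. 27.32 hours.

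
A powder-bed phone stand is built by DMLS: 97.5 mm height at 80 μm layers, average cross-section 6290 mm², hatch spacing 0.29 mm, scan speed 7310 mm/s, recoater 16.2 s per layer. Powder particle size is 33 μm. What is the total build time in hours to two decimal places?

6.49 hours

Layer count = ceil(97.5 / 0.08) = 1219.
Hatch length per layer: 6290 / 0.29 → 21689.7 mm.
Per-layer scan time = 21689.7 / 7310 = 2.9671 s.
Per-layer time = 2.9671 + 16.2 = 19.1671 s.
Build time = 1219 × 19.1671 = 23364.6949 s = 6.49 hours.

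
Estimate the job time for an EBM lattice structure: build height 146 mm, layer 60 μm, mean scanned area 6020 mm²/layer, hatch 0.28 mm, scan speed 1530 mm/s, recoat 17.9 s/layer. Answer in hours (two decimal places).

Number of layers: 146 / 0.06 → 2434 (rounded up).
Scan path per layer: 6020 / 0.28 → 21500 mm.
Beam time per layer: 21500 / 1530 → 14.0523 s.
Layer cycle = 14.0523 + 17.9, so 31.9523 s.
Build time = 2434 × 31.9523 = 77771.8982 s = 21.60 hours.

21.60 hours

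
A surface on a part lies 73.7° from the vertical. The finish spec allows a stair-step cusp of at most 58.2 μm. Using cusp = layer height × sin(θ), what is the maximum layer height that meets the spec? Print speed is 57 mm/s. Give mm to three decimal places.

sin(73.7°) = 0.9598; t_max = 0.0582/0.9598 = 0.061 mm.

0.061 mm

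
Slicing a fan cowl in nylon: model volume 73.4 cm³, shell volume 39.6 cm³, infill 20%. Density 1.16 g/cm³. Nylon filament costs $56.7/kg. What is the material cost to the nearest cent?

Interior volume = 73.4 − 39.6 = 33.8 cm³.
Deposited infill: 0.20 × 33.8 → 6.76 cm³.
Total printed volume: 39.6 + 6.76 → 46.36 cm³.
Mass = 46.36 × 1.16 = 53.7776 g.
Cost = 53.7776 g / 1000 × $56.7/kg = $3.05.

$3.05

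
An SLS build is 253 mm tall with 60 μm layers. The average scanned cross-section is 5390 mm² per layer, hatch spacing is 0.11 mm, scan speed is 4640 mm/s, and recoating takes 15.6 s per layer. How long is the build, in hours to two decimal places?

30.64 hours

Layers = ⌈253/0.06⌉ = 4217.
Hatch length per layer = 5390 / 0.11 = 49000 mm.
Scan time per layer = 49000 / 4640 = 10.5603 s.
Layer cycle = 10.5603 + 15.6 = 26.1603 s.
Total: 4217 × 26.1603 s = 110317.9851 s → 30.64 hours.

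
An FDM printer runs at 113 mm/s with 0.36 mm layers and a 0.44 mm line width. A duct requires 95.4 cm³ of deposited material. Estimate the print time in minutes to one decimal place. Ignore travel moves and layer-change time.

88.8 minutes

Line area = 0.36 × 0.44 = 0.1584 mm².
Total extruded path = 95400/0.1584 = 602272.7 mm.
Print-move time = 602272.7 / 113, so 5329.8 s.
5329.8 s = 88.8 minutes.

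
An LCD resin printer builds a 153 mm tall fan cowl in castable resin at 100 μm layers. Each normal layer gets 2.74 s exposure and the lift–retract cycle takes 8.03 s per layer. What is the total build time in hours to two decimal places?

Layer count = ceil(153 / 0.1) = 1530.
Cycle time = 2.74 + 8.03, so 10.77 s.
Total = 1530 × 10.77 = 16478.1 s = 4.58 hours.

4.58 hours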